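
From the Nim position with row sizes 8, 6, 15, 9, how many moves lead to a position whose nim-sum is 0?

Compute the nim-sum pairwise:
8 ^ 6 = 14
14 ^ 15 = 1
1 ^ 9 = 8
The overall nim-sum is X = 8. A row of size p has a winning move iff p XOR X < p (reduce it to p XOR X).
  8: 8 XOR 8 = 0 < 8 — winning move (to 0).
  6: 6 XOR 8 = 14 ≥ 6 — no move.
  15: 15 XOR 8 = 7 < 15 — winning move (to 7).
  9: 9 XOR 8 = 1 < 9 — winning move (to 1).
That gives 3 winning moves.

3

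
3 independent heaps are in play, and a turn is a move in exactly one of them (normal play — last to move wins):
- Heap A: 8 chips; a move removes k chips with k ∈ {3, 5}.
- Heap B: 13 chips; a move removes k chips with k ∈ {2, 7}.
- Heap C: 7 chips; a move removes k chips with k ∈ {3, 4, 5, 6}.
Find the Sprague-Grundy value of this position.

2

Build the Grundy sequence for heap A with g(k) = mex{g(k−s) : s ∈ {3, 5}, s ≤ k}:
k:     0  1  2  3  4  5  6  7  8
g(k):  0  0  0  1  1  1  2  2  0
So g(8) = 0.
For heap B, compute g(0), g(1), … with moves {2, 7}:
g(0) = mex{} = 0
g(1) = mex{} = 0
g(2) = mex{0} = 1
g(3) = mex{0} = 1
g(4) = mex{1} = 0
g(5) = mex{1} = 0
g(6) = mex{0} = 1
g(7) = mex{0} = 1
g(8) = mex{0,1} = 2
g(9) = mex{1} = 0
g(10) = mex{1,2} = 0
g(11) = mex{0} = 1
g(12) = mex{0} = 1
g(13) = mex{1} = 0
So g(13) = 0.
For heap C, compute g(0), g(1), … with moves {3, 4, 5, 6}:
g(0) = mex{} = 0
g(1) = mex{} = 0
g(2) = mex{} = 0
g(3) = mex{0} = 1
g(4) = mex{0} = 1
g(5) = mex{0} = 1
g(6) = mex{0,1} = 2
g(7) = mex{0,1} = 2
So g(7) = 2.
By the Sprague-Grundy theorem, the Grundy value of a sum of independent games is the XOR of the component values.
Combined value = 0 XOR 0 XOR 2 = 2.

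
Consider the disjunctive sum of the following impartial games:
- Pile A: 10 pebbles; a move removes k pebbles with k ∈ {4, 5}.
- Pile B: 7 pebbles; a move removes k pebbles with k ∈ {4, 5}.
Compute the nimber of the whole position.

For pile A, compute g(0), g(1), … with moves {4, 5}:
g(0) = mex{} = 0
g(1) = mex{} = 0
g(2) = mex{} = 0
g(3) = mex{} = 0
g(4) = mex{0} = 1
g(5) = mex{0} = 1
g(6) = mex{0} = 1
g(7) = mex{0} = 1
g(8) = mex{0,1} = 2
g(9) = mex{1} = 0
g(10) = mex{1} = 0
So g(10) = 0.
For pile B, compute g(0), g(1), … with moves {4, 5}:
k:     0  1  2  3  4  5  6  7
g(k):  0  0  0  0  1  1  1  1
So g(7) = 1.
The value of a disjunctive sum is the nim-sum of the parts.
Combined value = 0 ⊕ 1 = 1.

1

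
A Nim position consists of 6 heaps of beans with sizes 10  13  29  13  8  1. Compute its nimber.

30

Bitwise XOR of the heap sizes:
  01010  (10)
  01101  (13)
  11101  (29)
  01101  (13)
  01000  (8)
  00001  (1)
  -----
  11110  (30)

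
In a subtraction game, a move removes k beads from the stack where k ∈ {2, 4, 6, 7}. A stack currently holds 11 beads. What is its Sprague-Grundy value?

1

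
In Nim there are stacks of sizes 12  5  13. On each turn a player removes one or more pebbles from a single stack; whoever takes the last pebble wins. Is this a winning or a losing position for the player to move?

Bitwise XOR of the heap sizes:
  1100  (12)
  0101  (5)
  1101  (13)
  ----
  0100  (4)
The nim-sum is 4 ≠ 0, so this is an N-position: the player to move can win.

Winning position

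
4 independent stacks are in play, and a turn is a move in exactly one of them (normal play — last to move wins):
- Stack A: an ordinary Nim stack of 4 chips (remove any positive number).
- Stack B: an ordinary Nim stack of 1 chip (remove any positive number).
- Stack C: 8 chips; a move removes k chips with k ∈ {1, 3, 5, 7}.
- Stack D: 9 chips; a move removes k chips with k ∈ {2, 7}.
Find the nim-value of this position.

5

Stack A is a plain Nim stack of size 4, so its Grundy value is 4.
Stack B is a plain Nim stack of size 1, so its Grundy value is 1.
Grundy values for stack C (subtraction set {1, 3, 5, 7}):
k:     0  1  2  3  4  5  6  7  8
g(k):  0  1  0  1  0  1  0  1  0
So g(8) = 0.
For stack D, compute g(0), g(1), … with moves {2, 7}:
g(0) = mex{} = 0
g(1) = mex{} = 0
g(2) = mex{0} = 1
g(3) = mex{0} = 1
g(4) = mex{1} = 0
g(5) = mex{1} = 0
g(6) = mex{0} = 1
g(7) = mex{0} = 1
g(8) = mex{0,1} = 2
g(9) = mex{1} = 0
So g(9) = 0.
By the Sprague-Grundy theorem, the Grundy value of a sum of independent games is the XOR of the component values.
Combined value = 4 ⊕ 1 ⊕ 0 ⊕ 0 = 5.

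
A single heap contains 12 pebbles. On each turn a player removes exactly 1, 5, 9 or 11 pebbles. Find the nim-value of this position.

Grundy values for subtraction set {1, 5, 9, 11}:
g(0) = mex{} = 0
g(1) = mex{0} = 1
g(2) = mex{1} = 0
g(3) = mex{0} = 1
g(4) = mex{1} = 0
g(5) = mex{0} = 1
g(6) = mex{1} = 0
g(7) = mex{0} = 1
g(8) = mex{1} = 0
g(9) = mex{0} = 1
g(10) = mex{1} = 0
g(11) = mex{0} = 1
g(12) = mex{1} = 0
So g(12) = 0.

0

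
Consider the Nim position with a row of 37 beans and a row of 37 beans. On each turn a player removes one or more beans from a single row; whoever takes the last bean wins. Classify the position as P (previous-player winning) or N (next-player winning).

Compute the nim-sum pairwise:
37 ⊕ 37 = 0
The nim-sum is 0, so this is a P-position: the player to move is in a losing position under optimal play.

P-position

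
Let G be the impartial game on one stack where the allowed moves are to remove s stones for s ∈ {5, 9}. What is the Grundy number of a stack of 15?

Build the Grundy sequence with g(k) = mex{g(k−s) : s ∈ {5, 9}, s ≤ k}:
k:     0  1  2  3  4  5  6  7  8  9 10 11 12 13 14 15
g(k):  0  0  0  0  0  1  1  1  1  1  2  2  2  2  0  0
So g(15) = 0.

0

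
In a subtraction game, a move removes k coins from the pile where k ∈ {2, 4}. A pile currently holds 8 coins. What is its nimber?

1

Compute g(0), g(1), … for moves {2, 4}:
k:     0  1  2  3  4  5  6  7  8
g(k):  0  0  1  1  2  2  0  0  1
So g(8) = 1.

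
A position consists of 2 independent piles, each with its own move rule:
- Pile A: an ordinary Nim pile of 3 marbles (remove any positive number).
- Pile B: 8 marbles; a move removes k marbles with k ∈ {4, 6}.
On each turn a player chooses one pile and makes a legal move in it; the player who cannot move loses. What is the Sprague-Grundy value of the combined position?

1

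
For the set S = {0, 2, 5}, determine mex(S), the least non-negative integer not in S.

1

0 is in the set but 1 is not, so the mex is 1.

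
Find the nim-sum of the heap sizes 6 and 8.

14

Compute the nim-sum pairwise:
6 XOR 8 = 14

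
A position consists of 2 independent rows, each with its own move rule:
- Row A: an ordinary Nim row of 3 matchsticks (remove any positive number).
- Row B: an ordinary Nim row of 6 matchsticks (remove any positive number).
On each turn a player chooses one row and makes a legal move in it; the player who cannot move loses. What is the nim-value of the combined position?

5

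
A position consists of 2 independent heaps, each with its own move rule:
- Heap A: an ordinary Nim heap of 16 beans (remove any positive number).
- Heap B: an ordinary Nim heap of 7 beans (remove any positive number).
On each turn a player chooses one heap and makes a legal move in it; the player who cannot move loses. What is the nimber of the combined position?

23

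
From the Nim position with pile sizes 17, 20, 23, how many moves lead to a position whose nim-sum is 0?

3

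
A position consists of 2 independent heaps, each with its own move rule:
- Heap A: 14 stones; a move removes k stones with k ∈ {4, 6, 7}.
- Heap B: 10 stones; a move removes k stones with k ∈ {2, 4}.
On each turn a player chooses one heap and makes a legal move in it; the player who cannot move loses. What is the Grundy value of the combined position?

Build the Grundy sequence for heap A with g(k) = mex{g(k−s) : s ∈ {4, 6, 7}, s ≤ k}:
k:     0  1  2  3  4  5  6  7  8  9 10 11 12 13 14
g(k):  0  0  0  0  1  1  1  1  2  2  2  0  0  0  0
So g(14) = 0.
For heap B, compute g(0), g(1), … with moves {2, 4}:
g(0) = mex{} = 0
g(1) = mex{} = 0
g(2) = mex{0} = 1
g(3) = mex{0} = 1
g(4) = mex{0,1} = 2
g(5) = mex{0,1} = 2
g(6) = mex{1,2} = 0
g(7) = mex{1,2} = 0
g(8) = mex{0,2} = 1
g(9) = mex{0,2} = 1
g(10) = mex{0,1} = 2
So g(10) = 2.
By the Sprague-Grundy theorem, the Grundy value of a sum of independent games is the XOR of the component values.
Combined value = 0 ⊕ 2 = 2.

2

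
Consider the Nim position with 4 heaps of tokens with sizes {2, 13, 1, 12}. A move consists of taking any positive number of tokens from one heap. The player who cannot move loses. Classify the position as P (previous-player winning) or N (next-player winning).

N-position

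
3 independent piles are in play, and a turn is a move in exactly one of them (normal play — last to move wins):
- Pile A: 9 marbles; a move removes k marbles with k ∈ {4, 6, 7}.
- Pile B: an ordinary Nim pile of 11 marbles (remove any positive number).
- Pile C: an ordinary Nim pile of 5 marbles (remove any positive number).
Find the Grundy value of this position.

12

For pile A, compute g(0), g(1), … with moves {4, 6, 7}:
k:     0  1  2  3  4  5  6  7  8  9
g(k):  0  0  0  0  1  1  1  1  2  2
So g(9) = 2.
Pile B is a plain Nim pile of size 11, so its Grundy value is 11.
Pile C is a plain Nim pile of size 5, so its Grundy value is 5.
The value of a disjunctive sum is the nim-sum of the parts.
Combined value = 2 XOR 11 XOR 5 = 12.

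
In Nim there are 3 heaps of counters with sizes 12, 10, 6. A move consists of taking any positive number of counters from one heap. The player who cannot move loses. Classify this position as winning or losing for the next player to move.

Losing position

Compute the nim-sum pairwise:
12 XOR 10 = 6
6 XOR 6 = 0
The nim-sum is 0, so this is a P-position: the player to move is in a losing position under optimal play.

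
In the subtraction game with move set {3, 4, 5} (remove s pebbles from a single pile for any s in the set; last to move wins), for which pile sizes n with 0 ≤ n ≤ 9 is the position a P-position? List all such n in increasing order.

0, 1, 2, 8, 9

Build the Grundy sequence with g(k) = mex{g(k−s) : s ∈ {3, 4, 5}, s ≤ k}:
g(0) = mex{} = 0
g(1) = mex{} = 0
g(2) = mex{} = 0
g(3) = mex{0} = 1
g(4) = mex{0} = 1
g(5) = mex{0} = 1
g(6) = mex{0,1} = 2
g(7) = mex{0,1} = 2
g(8) = mex{1} = 0
g(9) = mex{1,2} = 0
The P-positions (g = 0) in 0..9 are 0, 1, 2, 8, 9.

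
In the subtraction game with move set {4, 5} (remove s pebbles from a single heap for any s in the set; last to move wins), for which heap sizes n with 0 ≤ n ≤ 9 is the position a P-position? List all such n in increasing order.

0, 1, 2, 3, 9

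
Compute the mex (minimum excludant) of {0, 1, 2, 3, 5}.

4

The values 0, 1, 2, 3 are all present; 4 is the first non-negative integer missing from the set.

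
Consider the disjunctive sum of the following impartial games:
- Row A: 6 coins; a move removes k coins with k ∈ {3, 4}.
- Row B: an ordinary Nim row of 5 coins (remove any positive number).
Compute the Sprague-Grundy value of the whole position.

7

For row A, compute g(0), g(1), … with moves {3, 4}:
k:     0  1  2  3  4  5  6
g(k):  0  0  0  1  1  1  2
So g(6) = 2.
Row B is a plain Nim row of size 5, so its Grundy value is 5.
By the Sprague-Grundy theorem, the Grundy value of a sum of independent games is the XOR of the component values.
Combined value = 2 XOR 5 = 7.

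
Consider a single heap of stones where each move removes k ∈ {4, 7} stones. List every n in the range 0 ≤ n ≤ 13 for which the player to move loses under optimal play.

0, 1, 2, 3, 11, 12, 13

Compute g(0), g(1), … for moves {4, 7}:
k:     0  1  2  3  4  5  6  7  8  9 10 11 12 13
g(k):  0  0  0  0  1  1  1  1  2  2  2  0  0  0
The P-positions (g = 0) in 0..13 are 0, 1, 2, 3, 11, 12, 13.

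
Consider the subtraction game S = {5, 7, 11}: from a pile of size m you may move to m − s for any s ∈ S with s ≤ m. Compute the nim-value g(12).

Compute g(0), g(1), … for moves {5, 7, 11}:
g(0) = mex{} = 0
g(1) = mex{} = 0
g(2) = mex{} = 0
g(3) = mex{} = 0
g(4) = mex{} = 0
g(5) = mex{0} = 1
g(6) = mex{0} = 1
g(7) = mex{0} = 1
g(8) = mex{0} = 1
g(9) = mex{0} = 1
g(10) = mex{0,1} = 2
g(11) = mex{0,1} = 2
g(12) = mex{0,1} = 2
So g(12) = 2.

2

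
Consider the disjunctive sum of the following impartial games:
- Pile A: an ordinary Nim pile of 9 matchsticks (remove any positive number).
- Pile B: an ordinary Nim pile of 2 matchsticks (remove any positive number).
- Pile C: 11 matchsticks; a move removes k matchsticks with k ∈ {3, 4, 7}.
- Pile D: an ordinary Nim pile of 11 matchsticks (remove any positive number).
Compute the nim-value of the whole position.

0

Pile A is a plain Nim pile of size 9, so its Grundy value is 9.
Pile B is a plain Nim pile of size 2, so its Grundy value is 2.
For pile C, compute g(0), g(1), … with moves {3, 4, 7}:
k:     0  1  2  3  4  5  6  7  8  9 10 11
g(k):  0  0  0  1  1  1  2  2  2  3  0  0
So g(11) = 0.
Pile D is a plain Nim pile of size 11, so its Grundy value is 11.
By the Sprague-Grundy theorem, the Grundy value of a sum of independent games is the XOR of the component values.
Combined value = 9 ⊕ 2 ⊕ 0 ⊕ 11 = 0.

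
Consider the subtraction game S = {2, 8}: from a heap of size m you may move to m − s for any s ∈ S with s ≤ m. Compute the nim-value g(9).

2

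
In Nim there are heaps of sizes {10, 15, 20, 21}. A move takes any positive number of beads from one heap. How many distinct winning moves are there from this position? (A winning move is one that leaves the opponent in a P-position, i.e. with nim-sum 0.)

Nim-sum: 10 XOR 15 XOR 20 XOR 21 = 4.
The overall nim-sum is X = 4. A heap of size p has a winning move iff p XOR X < p (reduce it to p XOR X).
  10: 10 XOR 4 = 14 ≥ 10 — no move.
  15: 15 XOR 4 = 11 < 15 — winning move (to 11).
  20: 20 XOR 4 = 16 < 20 — winning move (to 16).
  21: 21 XOR 4 = 17 < 21 — winning move (to 17).
That gives 3 winning moves.

3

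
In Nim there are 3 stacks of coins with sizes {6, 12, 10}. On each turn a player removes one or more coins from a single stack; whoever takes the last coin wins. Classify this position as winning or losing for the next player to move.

Write each in binary and XOR column by column:
  0110  (6)
  1100  (12)
  1010  (10)
  ----
  0000  (0)
The nim-sum is 0, so this is a P-position: the player to move is in a losing position under optimal play.

Losing position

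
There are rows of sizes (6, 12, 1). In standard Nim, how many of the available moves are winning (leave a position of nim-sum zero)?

1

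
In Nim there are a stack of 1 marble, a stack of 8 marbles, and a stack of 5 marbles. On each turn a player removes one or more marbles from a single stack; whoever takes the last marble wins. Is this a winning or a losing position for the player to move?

Winning position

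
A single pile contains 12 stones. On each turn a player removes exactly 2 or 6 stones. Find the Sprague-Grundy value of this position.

0

Build the Grundy sequence with g(k) = mex{g(k−s) : s ∈ {2, 6}, s ≤ k}:
g(0) = mex{} = 0
g(1) = mex{} = 0
g(2) = mex{0} = 1
g(3) = mex{0} = 1
g(4) = mex{1} = 0
g(5) = mex{1} = 0
g(6) = mex{0} = 1
g(7) = mex{0} = 1
g(8) = mex{1} = 0
g(9) = mex{1} = 0
g(10) = mex{0} = 1
g(11) = mex{0} = 1
g(12) = mex{1} = 0
So g(12) = 0.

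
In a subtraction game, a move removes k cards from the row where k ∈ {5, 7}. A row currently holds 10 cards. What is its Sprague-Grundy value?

2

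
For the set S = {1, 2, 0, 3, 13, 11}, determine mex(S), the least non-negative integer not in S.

The values 0, 1, 2, 3 are all present; 4 is the first non-negative integer missing from the set.

4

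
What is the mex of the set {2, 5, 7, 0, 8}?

1

0 is in the set but 1 is not, so the mex is 1.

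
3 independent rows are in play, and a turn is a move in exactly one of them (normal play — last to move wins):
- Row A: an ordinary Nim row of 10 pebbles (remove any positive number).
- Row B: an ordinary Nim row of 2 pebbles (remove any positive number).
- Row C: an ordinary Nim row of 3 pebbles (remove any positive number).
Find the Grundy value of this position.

11

Row A is a plain Nim row of size 10, so its Grundy value is 10.
Row B is a plain Nim row of size 2, so its Grundy value is 2.
Row C is a plain Nim row of size 3, so its Grundy value is 3.
The value of a disjunctive sum is the nim-sum of the parts.
Combined value = 10 ⊕ 2 ⊕ 3 = 11.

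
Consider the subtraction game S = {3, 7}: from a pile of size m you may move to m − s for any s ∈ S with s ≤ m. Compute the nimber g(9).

1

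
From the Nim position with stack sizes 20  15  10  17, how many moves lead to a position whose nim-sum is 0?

0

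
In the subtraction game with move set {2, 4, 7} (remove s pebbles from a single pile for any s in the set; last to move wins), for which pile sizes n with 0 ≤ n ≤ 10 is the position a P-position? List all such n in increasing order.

0, 1, 6, 9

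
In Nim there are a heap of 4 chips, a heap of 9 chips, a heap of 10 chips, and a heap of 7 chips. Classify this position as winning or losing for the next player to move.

Losing position

Write each in binary and XOR column by column:
  0100  (4)
  1001  (9)
  1010  (10)
  0111  (7)
  ----
  0000  (0)
The nim-sum is 0, so this is a P-position: the player to move is in a losing position under optimal play.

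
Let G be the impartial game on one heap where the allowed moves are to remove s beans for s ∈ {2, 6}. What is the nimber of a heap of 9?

Grundy values for subtraction set {2, 6}:
g(0) = mex{} = 0
g(1) = mex{} = 0
g(2) = mex{0} = 1
g(3) = mex{0} = 1
g(4) = mex{1} = 0
g(5) = mex{1} = 0
g(6) = mex{0} = 1
g(7) = mex{0} = 1
g(8) = mex{1} = 0
g(9) = mex{1} = 0
So g(9) = 0.

0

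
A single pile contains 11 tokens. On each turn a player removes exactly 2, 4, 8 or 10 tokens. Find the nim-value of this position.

2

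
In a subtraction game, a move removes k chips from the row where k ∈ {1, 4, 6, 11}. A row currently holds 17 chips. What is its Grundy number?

Grundy values for subtraction set {1, 4, 6, 11}:
k:     0  1  2  3  4  5  6  7  8  9 10 11 12 13 14 15 16 17
g(k):  0  1  0  1  2  0  1  0  1  2  0  1  0  1  2  0  1  0
So g(17) = 0.

0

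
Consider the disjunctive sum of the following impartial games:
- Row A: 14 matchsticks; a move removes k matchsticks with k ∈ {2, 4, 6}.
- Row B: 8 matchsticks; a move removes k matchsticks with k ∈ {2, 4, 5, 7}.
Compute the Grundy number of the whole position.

7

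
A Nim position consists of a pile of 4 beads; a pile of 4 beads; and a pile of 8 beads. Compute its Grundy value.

Compute the nim-sum pairwise:
4 XOR 4 = 0
0 XOR 8 = 8

8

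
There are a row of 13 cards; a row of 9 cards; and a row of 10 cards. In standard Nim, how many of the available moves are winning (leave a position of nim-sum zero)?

3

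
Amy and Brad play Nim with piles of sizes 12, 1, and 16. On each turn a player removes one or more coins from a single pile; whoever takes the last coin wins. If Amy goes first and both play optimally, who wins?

Amy wins

Compute the nim-sum pairwise:
12 ^ 1 = 13
13 ^ 16 = 29
The nim-sum is 29 ≠ 0, so this is an N-position: the player to move can win; Amy has a winning move.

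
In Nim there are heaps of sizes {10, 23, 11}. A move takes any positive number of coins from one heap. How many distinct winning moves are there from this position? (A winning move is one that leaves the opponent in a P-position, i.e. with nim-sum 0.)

Nim-sum: 10 ^ 23 ^ 11 = 22.
The overall nim-sum is X = 22. A heap of size p has a winning move iff p XOR X < p (reduce it to p XOR X).
  10: 10 XOR 22 = 28 ≥ 10 — no move.
  23: 23 XOR 22 = 1 < 23 — winning move (to 1).
  11: 11 XOR 22 = 29 ≥ 11 — no move.
That gives 1 winning move.

1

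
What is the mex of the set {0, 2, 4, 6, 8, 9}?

1

0 is in the set but 1 is not, so the mex is 1.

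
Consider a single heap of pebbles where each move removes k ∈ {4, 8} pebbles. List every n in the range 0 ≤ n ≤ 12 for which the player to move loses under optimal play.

0, 1, 2, 3, 12

Grundy values for subtraction set {4, 8}:
k:     0  1  2  3  4  5  6  7  8  9 10 11 12
g(k):  0  0  0  0  1  1  1  1  2  2  2  2  0
The P-positions (g = 0) in 0..12 are 0, 1, 2, 3, 12.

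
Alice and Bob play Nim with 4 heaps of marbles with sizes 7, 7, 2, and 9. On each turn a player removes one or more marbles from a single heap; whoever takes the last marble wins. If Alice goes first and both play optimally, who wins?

Alice wins

Nim-sum: 7 ^ 7 ^ 2 ^ 9 = 11.
The nim-sum is 11 ≠ 0, so this is an N-position: the player to move can win; Alice has a winning move.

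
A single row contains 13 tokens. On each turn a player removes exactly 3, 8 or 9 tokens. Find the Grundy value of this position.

Grundy values for subtraction set {3, 8, 9}:
g(0) = mex{} = 0
g(1) = mex{} = 0
g(2) = mex{} = 0
g(3) = mex{0} = 1
g(4) = mex{0} = 1
g(5) = mex{0} = 1
g(6) = mex{1} = 0
g(7) = mex{1} = 0
g(8) = mex{0,1} = 2
g(9) = mex{0} = 1
g(10) = mex{0} = 1
g(11) = mex{0,1,2} = 3
g(12) = mex{1} = 0
g(13) = mex{1} = 0
So g(13) = 0.

0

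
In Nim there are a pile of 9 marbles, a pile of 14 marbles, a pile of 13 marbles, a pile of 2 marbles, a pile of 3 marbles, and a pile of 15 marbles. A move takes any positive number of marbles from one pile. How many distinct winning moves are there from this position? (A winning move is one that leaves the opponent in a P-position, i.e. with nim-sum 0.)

3

Bitwise XOR of the heap sizes:
  1001  (9)
  1110  (14)
  1101  (13)
  0010  (2)
  0011  (3)
  1111  (15)
  ----
  0100  (4)
The overall nim-sum is X = 4. A pile of size p has a winning move iff p XOR X < p (reduce it to p XOR X).
  9: 9 XOR 4 = 13 ≥ 9 — no move.
  14: 14 XOR 4 = 10 < 14 — winning move (to 10).
  13: 13 XOR 4 = 9 < 13 — winning move (to 9).
  2: 2 XOR 4 = 6 ≥ 2 — no move.
  3: 3 XOR 4 = 7 ≥ 3 — no move.
  15: 15 XOR 4 = 11 < 15 — winning move (to 11).
That gives 3 winning moves.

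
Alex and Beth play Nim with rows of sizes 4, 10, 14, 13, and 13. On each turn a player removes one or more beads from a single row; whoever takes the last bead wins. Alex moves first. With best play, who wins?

Beth wins

In binary:
  0100  (4)
  1010  (10)
  1110  (14)
  1101  (13)
  1101  (13)
  ----
  0000  (0)
The nim-sum is 0, so this is a P-position: the player to move is in a losing position under optimal play; Alex is about to move from it and so loses — Beth wins.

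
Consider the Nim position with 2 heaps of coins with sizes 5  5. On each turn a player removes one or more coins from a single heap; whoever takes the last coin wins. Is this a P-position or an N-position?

Write each in binary and XOR column by column:
  101  (5)
  101  (5)
  ---
  000  (0)
The nim-sum is 0, so this is a P-position: the player to move is in a losing position under optimal play.

P-position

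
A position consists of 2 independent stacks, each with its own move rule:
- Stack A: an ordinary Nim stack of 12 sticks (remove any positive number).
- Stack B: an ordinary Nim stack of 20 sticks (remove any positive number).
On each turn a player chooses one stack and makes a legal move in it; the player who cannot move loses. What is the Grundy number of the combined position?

Stack A is a plain Nim stack of size 12, so its Grundy value is 12.
Stack B is a plain Nim stack of size 20, so its Grundy value is 20.
The value of a disjunctive sum is the nim-sum of the parts.
Combined value = 12 ⊕ 20 = 24.

24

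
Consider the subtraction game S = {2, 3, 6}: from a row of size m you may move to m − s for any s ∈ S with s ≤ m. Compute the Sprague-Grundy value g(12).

1

Build the Grundy sequence with g(k) = mex{g(k−s) : s ∈ {2, 3, 6}, s ≤ k}:
k:     0  1  2  3  4  5  6  7  8  9 10 11 12
g(k):  0  0  1  1  2  0  3  1  2  0  0  1  1
So g(12) = 1.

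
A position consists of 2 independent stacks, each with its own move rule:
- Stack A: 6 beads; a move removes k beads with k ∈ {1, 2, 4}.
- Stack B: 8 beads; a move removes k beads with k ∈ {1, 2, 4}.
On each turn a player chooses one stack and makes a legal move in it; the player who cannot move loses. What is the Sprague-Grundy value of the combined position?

2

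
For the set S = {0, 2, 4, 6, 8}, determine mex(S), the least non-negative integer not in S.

0 is in the set but 1 is not, so the mex is 1.

1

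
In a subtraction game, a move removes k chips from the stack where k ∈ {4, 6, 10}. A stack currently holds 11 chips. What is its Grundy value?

Grundy values for subtraction set {4, 6, 10}:
k:     0  1  2  3  4  5  6  7  8  9 10 11
g(k):  0  0  0  0  1  1  1  1  2  2  2  2
So g(11) = 2.

2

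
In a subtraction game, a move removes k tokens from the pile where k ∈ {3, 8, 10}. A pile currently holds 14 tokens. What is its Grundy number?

2

Compute g(0), g(1), … for moves {3, 8, 10}:
g(0) = mex{} = 0
g(1) = mex{} = 0
g(2) = mex{} = 0
g(3) = mex{0} = 1
g(4) = mex{0} = 1
g(5) = mex{0} = 1
g(6) = mex{1} = 0
g(7) = mex{1} = 0
g(8) = mex{0,1} = 2
g(9) = mex{0} = 1
g(10) = mex{0} = 1
g(11) = mex{0,1,2} = 3
g(12) = mex{0,1} = 2
g(13) = mex{1} = 0
g(14) = mex{0,1,3} = 2
So g(14) = 2.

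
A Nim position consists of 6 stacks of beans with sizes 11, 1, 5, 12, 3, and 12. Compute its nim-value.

12

Compute the nim-sum pairwise:
11 ^ 1 = 10
10 ^ 5 = 15
15 ^ 12 = 3
3 ^ 3 = 0
0 ^ 12 = 12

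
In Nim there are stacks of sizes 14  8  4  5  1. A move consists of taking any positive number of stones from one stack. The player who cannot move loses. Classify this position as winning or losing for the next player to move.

Winning position

Nim-sum: 14 ^ 8 ^ 4 ^ 5 ^ 1 = 6.
The nim-sum is 6 ≠ 0, so this is an N-position: the player to move can win.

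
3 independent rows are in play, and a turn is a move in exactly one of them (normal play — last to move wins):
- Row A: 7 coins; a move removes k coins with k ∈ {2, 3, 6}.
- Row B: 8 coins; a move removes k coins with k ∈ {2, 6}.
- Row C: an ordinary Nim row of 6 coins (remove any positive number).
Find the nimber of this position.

For row A, compute g(0), g(1), … with moves {2, 3, 6}:
g(0) = mex{} = 0
g(1) = mex{} = 0
g(2) = mex{0} = 1
g(3) = mex{0} = 1
g(4) = mex{0,1} = 2
g(5) = mex{1} = 0
g(6) = mex{0,1,2} = 3
g(7) = mex{0,2} = 1
So g(7) = 1.
Grundy values for row B (subtraction set {2, 6}):
k:     0  1  2  3  4  5  6  7  8
g(k):  0  0  1  1  0  0  1  1  0
So g(8) = 0.
Row C is a plain Nim row of size 6, so its Grundy value is 6.
By the Sprague-Grundy theorem, the Grundy value of a sum of independent games is the XOR of the component values.
Combined value = 1 XOR 0 XOR 6 = 7.

7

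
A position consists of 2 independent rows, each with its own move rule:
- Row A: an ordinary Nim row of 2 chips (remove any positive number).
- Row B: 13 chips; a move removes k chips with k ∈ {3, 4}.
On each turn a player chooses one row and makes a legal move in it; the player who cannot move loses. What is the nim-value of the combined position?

Row A is a plain Nim row of size 2, so its Grundy value is 2.
For row B, compute g(0), g(1), … with moves {3, 4}:
k:     0  1  2  3  4  5  6  7  8  9 10 11 12 13
g(k):  0  0  0  1  1  1  2  0  0  0  1  1  1  2
So g(13) = 2.
The value of a disjunctive sum is the nim-sum of the parts.
Combined value = 2 XOR 2 = 0.

0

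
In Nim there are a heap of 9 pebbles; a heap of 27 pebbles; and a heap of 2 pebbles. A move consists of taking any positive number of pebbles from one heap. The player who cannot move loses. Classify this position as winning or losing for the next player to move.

Winning position

Write each in binary and XOR column by column:
  01001  (9)
  11011  (27)
  00010  (2)
  -----
  10000  (16)
The nim-sum is 16 ≠ 0, so this is an N-position: the player to move can win.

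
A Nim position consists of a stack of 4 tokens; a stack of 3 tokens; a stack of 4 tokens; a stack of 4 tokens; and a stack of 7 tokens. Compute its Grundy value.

Compute the nim-sum pairwise:
4 XOR 3 = 7
7 XOR 4 = 3
3 XOR 4 = 7
7 XOR 7 = 0

0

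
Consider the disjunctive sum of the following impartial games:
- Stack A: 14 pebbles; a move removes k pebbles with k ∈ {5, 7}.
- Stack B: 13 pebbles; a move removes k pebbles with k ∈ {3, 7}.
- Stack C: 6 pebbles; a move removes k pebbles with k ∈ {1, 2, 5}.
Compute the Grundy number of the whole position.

1

Build the Grundy sequence for stack A with g(k) = mex{g(k−s) : s ∈ {5, 7}, s ≤ k}:
k:     0  1  2  3  4  5  6  7  8  9 10 11 12 13 14
g(k):  0  0  0  0  0  1  1  1  1  1  2  2  0  0  0
So g(14) = 0.
Grundy values for stack B (subtraction set {3, 7}):
k:     0  1  2  3  4  5  6  7  8  9 10 11 12 13
g(k):  0  0  0  1  1  1  0  2  2  1  0  0  0  1
So g(13) = 1.
Grundy values for stack C (subtraction set {1, 2, 5}):
k:     0  1  2  3  4  5  6
g(k):  0  1  2  0  1  2  0
So g(6) = 0.
The value of a disjunctive sum is the nim-sum of the parts.
Combined value = 0 XOR 1 XOR 0 = 1.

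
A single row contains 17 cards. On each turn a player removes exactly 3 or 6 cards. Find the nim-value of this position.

2

Build the Grundy sequence with g(k) = mex{g(k−s) : s ∈ {3, 6}, s ≤ k}:
k:     0  1  2  3  4  5  6  7  8  9 10 11 12 13 14 15 16 17
g(k):  0  0  0  1  1  1  2  2  2  0  0  0  1  1  1  2  2  2
So g(17) = 2.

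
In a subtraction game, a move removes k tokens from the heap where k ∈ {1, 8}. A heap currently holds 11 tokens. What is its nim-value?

Grundy values for subtraction set {1, 8}:
g(0) = mex{} = 0
g(1) = mex{0} = 1
g(2) = mex{1} = 0
g(3) = mex{0} = 1
g(4) = mex{1} = 0
g(5) = mex{0} = 1
g(6) = mex{1} = 0
g(7) = mex{0} = 1
g(8) = mex{0,1} = 2
g(9) = mex{1,2} = 0
g(10) = mex{0} = 1
g(11) = mex{1} = 0
So g(11) = 0.

0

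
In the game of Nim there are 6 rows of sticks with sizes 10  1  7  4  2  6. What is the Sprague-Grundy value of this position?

12

Nim-sum: 10 ⊕ 1 ⊕ 7 ⊕ 4 ⊕ 2 ⊕ 6 = 12.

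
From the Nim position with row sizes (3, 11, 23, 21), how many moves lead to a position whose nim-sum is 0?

1

Compute the nim-sum pairwise:
3 ^ 11 = 8
8 ^ 23 = 31
31 ^ 21 = 10
The overall nim-sum is X = 10. A row of size p has a winning move iff p XOR X < p (reduce it to p XOR X).
  3: 3 XOR 10 = 9 ≥ 3 — no move.
  11: 11 XOR 10 = 1 < 11 — winning move (to 1).
  23: 23 XOR 10 = 29 ≥ 23 — no move.
  21: 21 XOR 10 = 31 ≥ 21 — no move.
That gives 1 winning move.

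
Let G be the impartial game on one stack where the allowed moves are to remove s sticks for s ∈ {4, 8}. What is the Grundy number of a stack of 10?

2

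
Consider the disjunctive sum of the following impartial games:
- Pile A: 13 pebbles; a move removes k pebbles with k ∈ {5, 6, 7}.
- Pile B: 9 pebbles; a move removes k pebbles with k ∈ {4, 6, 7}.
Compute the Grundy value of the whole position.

Grundy values for pile A (subtraction set {5, 6, 7}):
g(0) = mex{} = 0
g(1) = mex{} = 0
g(2) = mex{} = 0
g(3) = mex{} = 0
g(4) = mex{} = 0
g(5) = mex{0} = 1
g(6) = mex{0} = 1
g(7) = mex{0} = 1
g(8) = mex{0} = 1
g(9) = mex{0} = 1
g(10) = mex{0,1} = 2
g(11) = mex{0,1} = 2
g(12) = mex{1} = 0
g(13) = mex{1} = 0
So g(13) = 0.
Grundy values for pile B (subtraction set {4, 6, 7}):
k:     0  1  2  3  4  5  6  7  8  9
g(k):  0  0  0  0  1  1  1  1  2  2
So g(9) = 2.
The value of a disjunctive sum is the nim-sum of the parts.
Combined value = 0 ⊕ 2 = 2.

2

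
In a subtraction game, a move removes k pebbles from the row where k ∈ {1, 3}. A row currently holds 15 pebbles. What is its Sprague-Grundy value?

1

Build the Grundy sequence with g(k) = mex{g(k−s) : s ∈ {1, 3}, s ≤ k}:
k:     0  1  2  3  4  5  6  7  8  9 10 11 12 13 14 15
g(k):  0  1  0  1  0  1  0  1  0  1  0  1  0  1  0  1
So g(15) = 1.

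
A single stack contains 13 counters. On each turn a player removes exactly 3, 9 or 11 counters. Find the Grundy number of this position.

Build the Grundy sequence with g(k) = mex{g(k−s) : s ∈ {3, 9, 11}, s ≤ k}:
g(0) = mex{} = 0
g(1) = mex{} = 0
g(2) = mex{} = 0
g(3) = mex{0} = 1
g(4) = mex{0} = 1
g(5) = mex{0} = 1
g(6) = mex{1} = 0
g(7) = mex{1} = 0
g(8) = mex{1} = 0
g(9) = mex{0} = 1
g(10) = mex{0} = 1
g(11) = mex{0} = 1
g(12) = mex{0,1} = 2
g(13) = mex{0,1} = 2
So g(13) = 2.

2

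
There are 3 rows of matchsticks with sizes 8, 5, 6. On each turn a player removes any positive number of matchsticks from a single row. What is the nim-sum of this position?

11

In binary:
  1000  (8)
  0101  (5)
  0110  (6)
  ----
  1011  (11)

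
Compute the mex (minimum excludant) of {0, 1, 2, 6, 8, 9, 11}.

The values 0, 1, 2 are all present; 3 is the first non-negative integer missing from the set.

3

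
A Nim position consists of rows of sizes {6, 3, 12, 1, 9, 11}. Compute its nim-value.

10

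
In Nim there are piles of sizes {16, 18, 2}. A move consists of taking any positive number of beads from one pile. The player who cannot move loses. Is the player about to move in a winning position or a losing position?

Nim-sum: 16 ⊕ 18 ⊕ 2 = 0.
The nim-sum is 0, so this is a P-position: the player to move is in a losing position under optimal play.

Losing position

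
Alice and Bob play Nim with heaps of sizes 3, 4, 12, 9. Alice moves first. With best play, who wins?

Compute the nim-sum pairwise:
3 XOR 4 = 7
7 XOR 12 = 11
11 XOR 9 = 2
The nim-sum is 2 ≠ 0, so this is an N-position: the player to move can win; Alice has a winning move.

Alice wins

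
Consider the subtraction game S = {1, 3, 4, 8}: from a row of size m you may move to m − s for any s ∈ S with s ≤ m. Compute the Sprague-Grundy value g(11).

2

Grundy values for subtraction set {1, 3, 4, 8}:
k:     0  1  2  3  4  5  6  7  8  9 10 11
g(k):  0  1  0  1  2  3  2  0  1  0  1  2
So g(11) = 2.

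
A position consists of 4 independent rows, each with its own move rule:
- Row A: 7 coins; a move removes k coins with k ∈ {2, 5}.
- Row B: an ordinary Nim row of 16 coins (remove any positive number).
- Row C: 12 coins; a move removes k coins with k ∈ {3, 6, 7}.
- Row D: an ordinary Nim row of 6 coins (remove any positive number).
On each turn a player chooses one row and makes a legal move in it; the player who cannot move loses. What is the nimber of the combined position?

22

Grundy values for row A (subtraction set {2, 5}):
k:     0  1  2  3  4  5  6  7
g(k):  0  0  1  1  0  2  1  0
So g(7) = 0.
Row B is a plain Nim row of size 16, so its Grundy value is 16.
For row C, compute g(0), g(1), … with moves {3, 6, 7}:
g(0) = mex{} = 0
g(1) = mex{} = 0
g(2) = mex{} = 0
g(3) = mex{0} = 1
g(4) = mex{0} = 1
g(5) = mex{0} = 1
g(6) = mex{0,1} = 2
g(7) = mex{0,1} = 2
g(8) = mex{0,1} = 2
g(9) = mex{0,1,2} = 3
g(10) = mex{1,2} = 0
g(11) = mex{1,2} = 0
g(12) = mex{1,2,3} = 0
So g(12) = 0.
Row D is a plain Nim row of size 6, so its Grundy value is 6.
The value of a disjunctive sum is the nim-sum of the parts.
Combined value = 0 XOR 16 XOR 0 XOR 6 = 22.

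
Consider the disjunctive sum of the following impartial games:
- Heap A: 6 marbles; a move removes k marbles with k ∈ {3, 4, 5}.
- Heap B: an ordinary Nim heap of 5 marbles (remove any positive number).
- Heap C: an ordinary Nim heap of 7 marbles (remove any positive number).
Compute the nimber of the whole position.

0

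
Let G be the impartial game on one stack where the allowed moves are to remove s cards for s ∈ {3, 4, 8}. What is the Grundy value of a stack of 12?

0

Build the Grundy sequence with g(k) = mex{g(k−s) : s ∈ {3, 4, 8}, s ≤ k}:
k:     0  1  2  3  4  5  6  7  8  9 10 11 12
g(k):  0  0  0  1  1  1  2  0  2  3  1  3  0
So g(12) = 0.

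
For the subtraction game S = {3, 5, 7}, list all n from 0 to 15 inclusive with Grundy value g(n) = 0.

0, 1, 2, 10, 11, 12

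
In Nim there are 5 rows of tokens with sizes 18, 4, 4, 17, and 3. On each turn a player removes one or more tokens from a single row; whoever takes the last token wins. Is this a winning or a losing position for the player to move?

Losing position

Nim-sum: 18 ⊕ 4 ⊕ 4 ⊕ 17 ⊕ 3 = 0.
The nim-sum is 0, so this is a P-position: the player to move is in a losing position under optimal play.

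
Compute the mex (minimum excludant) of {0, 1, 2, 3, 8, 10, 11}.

The values 0, 1, 2, 3 are all present; 4 is the first non-negative integer missing from the set.

4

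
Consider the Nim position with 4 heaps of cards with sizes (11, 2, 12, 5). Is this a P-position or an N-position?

P-position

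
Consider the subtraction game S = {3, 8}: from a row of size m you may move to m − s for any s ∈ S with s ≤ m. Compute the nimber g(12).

Build the Grundy sequence with g(k) = mex{g(k−s) : s ∈ {3, 8}, s ≤ k}:
g(0) = mex{} = 0
g(1) = mex{} = 0
g(2) = mex{} = 0
g(3) = mex{0} = 1
g(4) = mex{0} = 1
g(5) = mex{0} = 1
g(6) = mex{1} = 0
g(7) = mex{1} = 0
g(8) = mex{0,1} = 2
g(9) = mex{0} = 1
g(10) = mex{0} = 1
g(11) = mex{1,2} = 0
g(12) = mex{1} = 0
So g(12) = 0.

0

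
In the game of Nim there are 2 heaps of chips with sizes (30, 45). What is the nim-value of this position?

51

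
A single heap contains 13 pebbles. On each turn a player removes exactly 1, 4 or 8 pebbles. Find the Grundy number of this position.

Build the Grundy sequence with g(k) = mex{g(k−s) : s ∈ {1, 4, 8}, s ≤ k}:
g(0) = mex{} = 0
g(1) = mex{0} = 1
g(2) = mex{1} = 0
g(3) = mex{0} = 1
g(4) = mex{0,1} = 2
g(5) = mex{1,2} = 0
g(6) = mex{0} = 1
g(7) = mex{1} = 0
g(8) = mex{0,2} = 1
g(9) = mex{0,1} = 2
g(10) = mex{0,1,2} = 3
g(11) = mex{0,1,3} = 2
g(12) = mex{1,2} = 0
g(13) = mex{0,2} = 1
So g(13) = 1.

1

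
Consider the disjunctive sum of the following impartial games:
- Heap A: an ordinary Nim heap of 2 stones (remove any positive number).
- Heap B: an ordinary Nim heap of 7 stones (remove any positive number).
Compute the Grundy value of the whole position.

5

Heap A is a plain Nim heap of size 2, so its Grundy value is 2.
Heap B is a plain Nim heap of size 7, so its Grundy value is 7.
By the Sprague-Grundy theorem, the Grundy value of a sum of independent games is the XOR of the component values.
Combined value = 2 XOR 7 = 5.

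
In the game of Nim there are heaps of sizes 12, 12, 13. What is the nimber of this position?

13

Write each in binary and XOR column by column:
  1100  (12)
  1100  (12)
  1101  (13)
  ----
  1101  (13)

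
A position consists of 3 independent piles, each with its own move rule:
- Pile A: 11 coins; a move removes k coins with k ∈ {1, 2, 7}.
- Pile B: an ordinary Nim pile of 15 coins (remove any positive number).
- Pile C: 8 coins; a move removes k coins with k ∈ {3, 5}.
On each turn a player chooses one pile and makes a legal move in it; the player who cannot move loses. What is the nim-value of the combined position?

13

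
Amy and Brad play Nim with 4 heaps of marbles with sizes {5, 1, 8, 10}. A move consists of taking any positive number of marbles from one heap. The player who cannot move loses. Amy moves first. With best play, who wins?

Compute the nim-sum pairwise:
5 XOR 1 = 4
4 XOR 8 = 12
12 XOR 10 = 6
The nim-sum is 6 ≠ 0, so this is an N-position: the player to move can win; Amy has a winning move.

Amy wins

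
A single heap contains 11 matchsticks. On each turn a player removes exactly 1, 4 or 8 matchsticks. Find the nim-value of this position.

2

Compute g(0), g(1), … for moves {1, 4, 8}:
g(0) = mex{} = 0
g(1) = mex{0} = 1
g(2) = mex{1} = 0
g(3) = mex{0} = 1
g(4) = mex{0,1} = 2
g(5) = mex{1,2} = 0
g(6) = mex{0} = 1
g(7) = mex{1} = 0
g(8) = mex{0,2} = 1
g(9) = mex{0,1} = 2
g(10) = mex{0,1,2} = 3
g(11) = mex{0,1,3} = 2
So g(11) = 2.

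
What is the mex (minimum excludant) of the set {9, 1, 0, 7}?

2

The values 0, 1 are all present; 2 is the first non-negative integer missing from the set.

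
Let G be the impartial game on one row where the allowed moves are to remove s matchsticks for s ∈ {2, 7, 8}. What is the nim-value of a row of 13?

2

Compute g(0), g(1), … for moves {2, 7, 8}:
k:     0  1  2  3  4  5  6  7  8  9 10 11 12 13
g(k):  0  0  1  1  0  0  1  1  2  2  0  3  1  2
So g(13) = 2.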